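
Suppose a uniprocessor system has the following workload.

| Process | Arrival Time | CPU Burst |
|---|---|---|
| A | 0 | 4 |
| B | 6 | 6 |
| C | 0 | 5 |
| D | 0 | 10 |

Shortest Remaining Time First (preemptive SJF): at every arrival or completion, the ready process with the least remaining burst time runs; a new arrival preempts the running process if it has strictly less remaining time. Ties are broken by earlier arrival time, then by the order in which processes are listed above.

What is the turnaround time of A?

Timeline: | A 0-4 | C 4-9 | B 9-15 | D 15-25 |
Completion: A=4  B=15  C=9  D=25
Turnaround (C−A): A=4  B=9  C=9  D=25
Turnaround(A) = completion − arrival = 4 − 0 = 4

4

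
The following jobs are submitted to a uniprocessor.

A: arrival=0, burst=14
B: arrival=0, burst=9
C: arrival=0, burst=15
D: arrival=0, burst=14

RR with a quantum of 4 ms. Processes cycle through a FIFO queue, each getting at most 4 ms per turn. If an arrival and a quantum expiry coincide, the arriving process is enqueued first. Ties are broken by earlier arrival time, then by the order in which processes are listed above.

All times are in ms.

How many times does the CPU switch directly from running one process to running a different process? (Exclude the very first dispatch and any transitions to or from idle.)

Schedule: | A 0-4 | B 4-8 | C 8-12 | D 12-16 | A 16-20 | B 20-24 | C 24-28 | D 28-32 | A 32-36 | B 36-37 | C 37-41 | D 41-45 | A 45-47 | C 47-50 | D 50-52 |
Completion: A=47  B=37  C=50  D=52

14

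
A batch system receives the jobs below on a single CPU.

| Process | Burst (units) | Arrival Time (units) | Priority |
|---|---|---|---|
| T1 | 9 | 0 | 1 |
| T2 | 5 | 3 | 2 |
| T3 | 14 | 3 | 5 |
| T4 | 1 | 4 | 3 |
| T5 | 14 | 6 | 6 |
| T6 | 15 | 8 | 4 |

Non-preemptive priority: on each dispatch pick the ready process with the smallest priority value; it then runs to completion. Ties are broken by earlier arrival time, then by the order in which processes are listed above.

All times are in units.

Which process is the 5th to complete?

T3

Gantt: | T1 0-9 | T2 9-14 | T4 14-15 | T6 15-30 | T3 30-44 | T5 44-58 |
Completion: T1=9  T2=14  T3=44  T4=15  T5=58  T6=30
Finish order: T1 → T2 → T4 → T6 → T3 → T5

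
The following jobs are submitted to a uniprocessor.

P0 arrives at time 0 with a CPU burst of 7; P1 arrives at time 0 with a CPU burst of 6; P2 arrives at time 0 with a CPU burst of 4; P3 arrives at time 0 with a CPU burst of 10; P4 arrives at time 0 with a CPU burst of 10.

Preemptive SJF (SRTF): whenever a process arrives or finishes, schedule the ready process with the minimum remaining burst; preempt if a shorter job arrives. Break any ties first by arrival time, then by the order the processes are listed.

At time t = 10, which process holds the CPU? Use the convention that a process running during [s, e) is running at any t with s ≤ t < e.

P0

Gantt: | P2 0-4 | P1 4-10 | P0 10-17 | P3 17-27 | P4 27-37 |
Completion: P0=17  P1=10  P2=4  P3=27  P4=37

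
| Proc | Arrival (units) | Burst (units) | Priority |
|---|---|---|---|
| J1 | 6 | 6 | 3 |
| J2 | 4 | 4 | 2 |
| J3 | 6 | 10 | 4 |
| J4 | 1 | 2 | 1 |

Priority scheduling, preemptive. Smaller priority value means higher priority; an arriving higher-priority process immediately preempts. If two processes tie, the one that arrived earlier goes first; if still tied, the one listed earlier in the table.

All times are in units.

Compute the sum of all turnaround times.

Timeline: | idle 0-1 | J4 1-3 | idle 3-4 | J2 4-8 | J1 8-14 | J3 14-24 |
Completion: J1=14  J2=8  J3=24  J4=3
Turnaround (C−A): J1=8  J2=4  J3=18  J4=2
Turnaround = completion − arrival: J1=8, J2=4, J3=18, J4=2
Total turnaround = 8 + 4 + 18 + 2 = 32

32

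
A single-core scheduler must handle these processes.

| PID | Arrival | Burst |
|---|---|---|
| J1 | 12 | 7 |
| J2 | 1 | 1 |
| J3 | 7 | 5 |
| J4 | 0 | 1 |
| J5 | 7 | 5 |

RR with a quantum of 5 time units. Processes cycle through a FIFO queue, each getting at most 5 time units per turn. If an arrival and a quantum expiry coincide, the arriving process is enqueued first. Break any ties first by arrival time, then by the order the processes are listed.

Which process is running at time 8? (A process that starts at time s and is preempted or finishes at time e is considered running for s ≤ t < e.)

J3

Schedule: | J4 0-1 | J2 1-2 | idle 2-7 | J3 7-12 | J5 12-17 | J1 17-24 |
Completion: J1=24  J2=2  J3=12  J4=1  J5=17
Turnaround (C−A): J1=12  J2=1  J3=5  J4=1  J5=10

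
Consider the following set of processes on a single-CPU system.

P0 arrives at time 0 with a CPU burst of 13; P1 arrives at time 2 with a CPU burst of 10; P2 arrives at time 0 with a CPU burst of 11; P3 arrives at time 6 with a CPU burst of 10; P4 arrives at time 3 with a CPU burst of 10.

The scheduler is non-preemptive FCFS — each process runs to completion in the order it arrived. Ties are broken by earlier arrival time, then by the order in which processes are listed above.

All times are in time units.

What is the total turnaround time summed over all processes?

158

Timeline: | P0 0-13 | P2 13-24 | P1 24-34 | P4 34-44 | P3 44-54 |
Completion: P0=13  P1=34  P2=24  P3=54  P4=44
Turnaround (C−A): P0=13  P1=32  P2=24  P3=48  P4=41
Turnaround = completion − arrival: P0=13, P1=32, P2=24, P3=48, P4=41
Total turnaround = 13 + 32 + 24 + 48 + 41 = 158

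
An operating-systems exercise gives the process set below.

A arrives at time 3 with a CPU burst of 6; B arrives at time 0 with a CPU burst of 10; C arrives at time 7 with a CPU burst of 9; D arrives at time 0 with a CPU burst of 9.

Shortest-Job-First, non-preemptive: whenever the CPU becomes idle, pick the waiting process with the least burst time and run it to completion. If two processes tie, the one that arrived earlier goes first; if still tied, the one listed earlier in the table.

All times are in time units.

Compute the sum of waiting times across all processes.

38

Timeline: | D 0-9 | A 9-15 | C 15-24 | B 24-34 |
Completion: A=15  B=34  C=24  D=9
Turnaround (C−A): A=12  B=34  C=17  D=9
Waiting = turnaround − burst: A=6, B=24, C=8, D=0
Total waiting = 6 + 24 + 8 + 0 = 38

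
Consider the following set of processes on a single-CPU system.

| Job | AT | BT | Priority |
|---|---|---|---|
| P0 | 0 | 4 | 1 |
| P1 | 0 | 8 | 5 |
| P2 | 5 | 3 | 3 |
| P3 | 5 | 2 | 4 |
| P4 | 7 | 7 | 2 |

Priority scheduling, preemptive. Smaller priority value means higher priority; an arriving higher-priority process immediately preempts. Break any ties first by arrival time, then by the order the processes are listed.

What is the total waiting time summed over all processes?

33

Schedule: | P0 0-4 | P1 4-5 | P2 5-7 | P4 7-14 | P2 14-15 | P3 15-17 | P1 17-24 |
Completion: P0=4  P1=24  P2=15  P3=17  P4=14
Waiting = turnaround − burst: P0=0, P1=16, P2=7, P3=10, P4=0
Total waiting = 0 + 16 + 7 + 10 + 0 = 33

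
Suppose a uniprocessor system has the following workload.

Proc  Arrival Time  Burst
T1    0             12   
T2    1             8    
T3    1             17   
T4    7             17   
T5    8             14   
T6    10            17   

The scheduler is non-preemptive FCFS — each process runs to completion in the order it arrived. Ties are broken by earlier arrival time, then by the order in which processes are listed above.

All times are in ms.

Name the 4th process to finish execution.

T4

Timeline: | T1 0-12 | T2 12-20 | T3 20-37 | T4 37-54 | T5 54-68 | T6 68-85 |
Completion: T1=12  T2=20  T3=37  T4=54  T5=68  T6=85
Turnaround (C−A): T1=12  T2=19  T3=36  T4=47  T5=60  T6=75
Finish order: T1 → T2 → T3 → T4 → T5 → T6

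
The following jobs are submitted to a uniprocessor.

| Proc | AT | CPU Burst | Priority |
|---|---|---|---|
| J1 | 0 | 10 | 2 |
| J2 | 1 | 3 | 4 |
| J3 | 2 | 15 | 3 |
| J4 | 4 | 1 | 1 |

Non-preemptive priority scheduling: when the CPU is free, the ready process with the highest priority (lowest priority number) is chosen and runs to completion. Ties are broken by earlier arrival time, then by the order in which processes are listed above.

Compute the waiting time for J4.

6

Gantt: | J1 0-10 | J4 10-11 | J3 11-26 | J2 26-29 |
Completion: J1=10  J2=29  J3=26  J4=11
Turnaround (C−A): J1=10  J2=28  J3=24  J4=7
Waiting(J4) = turnaround − burst = 7 − 1 = 6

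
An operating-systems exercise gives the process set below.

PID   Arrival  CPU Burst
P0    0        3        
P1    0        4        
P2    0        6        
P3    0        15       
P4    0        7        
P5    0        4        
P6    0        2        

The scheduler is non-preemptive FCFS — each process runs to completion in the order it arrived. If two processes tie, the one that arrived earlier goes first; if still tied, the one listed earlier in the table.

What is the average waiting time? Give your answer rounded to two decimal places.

Gantt: | P0 0-3 | P1 3-7 | P2 7-13 | P3 13-28 | P4 28-35 | P5 35-39 | P6 39-41 |
Completion: P0=3  P1=7  P2=13  P3=28  P4=35  P5=39  P6=41
Waiting times: P0=0, P1=3, P2=7, P3=13, P4=28, P5=35, P6=39
Average waiting = (0+3+7+13+28+35+39) / 7 = 125/7 = 17.86

17.86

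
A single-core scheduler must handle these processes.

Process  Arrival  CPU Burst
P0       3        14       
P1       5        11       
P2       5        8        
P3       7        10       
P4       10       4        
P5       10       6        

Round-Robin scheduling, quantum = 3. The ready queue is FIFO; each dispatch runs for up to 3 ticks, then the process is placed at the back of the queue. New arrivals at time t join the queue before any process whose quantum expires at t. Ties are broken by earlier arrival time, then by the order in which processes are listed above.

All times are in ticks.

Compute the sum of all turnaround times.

252

Schedule: | idle 0-3 | P0 3-6 | P1 6-9 | P2 9-12 | P0 12-15 | P3 15-18 | P1 18-21 | P4 21-24 | P5 24-27 | P2 27-30 | P0 30-33 | P3 33-36 | P1 36-39 | P4 39-40 | P5 40-43 | P2 43-45 | P0 45-48 | P3 48-51 | P1 51-53 | P0 53-55 | P3 55-56 |
Completion: P0=55  P1=53  P2=45  P3=56  P4=40  P5=43
Turnaround (C−A): P0=52  P1=48  P2=40  P3=49  P4=30  P5=33
Turnaround = completion − arrival: P0=52, P1=48, P2=40, P3=49, P4=30, P5=33
Total turnaround = 52 + 48 + 40 + 49 + 30 + 33 = 252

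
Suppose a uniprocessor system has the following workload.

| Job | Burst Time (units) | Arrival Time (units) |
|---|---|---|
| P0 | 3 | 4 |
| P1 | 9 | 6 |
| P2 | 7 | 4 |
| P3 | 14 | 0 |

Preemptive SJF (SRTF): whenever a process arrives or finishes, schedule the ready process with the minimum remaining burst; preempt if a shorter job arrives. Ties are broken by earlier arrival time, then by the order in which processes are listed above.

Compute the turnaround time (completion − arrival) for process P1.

Gantt: | P3 0-4 | P0 4-7 | P2 7-14 | P1 14-23 | P3 23-33 |
Completion: P0=7  P1=23  P2=14  P3=33
Turnaround(P1) = completion − arrival = 23 − 6 = 17

17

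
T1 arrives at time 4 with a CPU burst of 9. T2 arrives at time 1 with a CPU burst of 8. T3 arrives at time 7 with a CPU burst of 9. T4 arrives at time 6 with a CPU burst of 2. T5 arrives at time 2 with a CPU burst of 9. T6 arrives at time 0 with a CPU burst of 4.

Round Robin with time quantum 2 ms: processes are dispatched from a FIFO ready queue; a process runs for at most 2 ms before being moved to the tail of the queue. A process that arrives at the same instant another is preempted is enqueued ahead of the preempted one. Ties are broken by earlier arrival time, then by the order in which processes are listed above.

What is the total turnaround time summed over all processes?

150

Schedule: | T6 0-2 | T2 2-4 | T5 4-6 | T6 6-8 | T1 8-10 | T2 10-12 | T4 12-14 | T5 14-16 | T3 16-18 | T1 18-20 | T2 20-22 | T5 22-24 | T3 24-26 | T1 26-28 | T2 28-30 | T5 30-32 | T3 32-34 | T1 34-36 | T5 36-37 | T3 37-39 | T1 39-40 | T3 40-41 |
Completion: T1=40  T2=30  T3=41  T4=14  T5=37  T6=8
Turnaround (C−A): T1=36  T2=29  T3=34  T4=8  T5=35  T6=8
Turnaround = completion − arrival: T1=36, T2=29, T3=34, T4=8, T5=35, T6=8
Total turnaround = 36 + 29 + 34 + 8 + 35 + 8 = 150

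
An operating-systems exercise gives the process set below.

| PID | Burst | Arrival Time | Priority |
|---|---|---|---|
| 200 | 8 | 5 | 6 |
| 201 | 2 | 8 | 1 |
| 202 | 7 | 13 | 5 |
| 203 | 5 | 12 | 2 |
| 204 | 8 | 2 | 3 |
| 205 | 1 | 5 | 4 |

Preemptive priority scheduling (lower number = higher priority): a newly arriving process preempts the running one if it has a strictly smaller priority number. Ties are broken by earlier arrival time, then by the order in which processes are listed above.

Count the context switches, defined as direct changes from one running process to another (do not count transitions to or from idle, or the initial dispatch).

6

Schedule: | idle 0-2 | 204 2-8 | 201 8-10 | 204 10-12 | 203 12-17 | 205 17-18 | 202 18-25 | 200 25-33 |
Completion: 200=33  201=10  202=25  203=17  204=12  205=18
Turnaround (C−A): 200=28  201=2  202=12  203=5  204=10  205=13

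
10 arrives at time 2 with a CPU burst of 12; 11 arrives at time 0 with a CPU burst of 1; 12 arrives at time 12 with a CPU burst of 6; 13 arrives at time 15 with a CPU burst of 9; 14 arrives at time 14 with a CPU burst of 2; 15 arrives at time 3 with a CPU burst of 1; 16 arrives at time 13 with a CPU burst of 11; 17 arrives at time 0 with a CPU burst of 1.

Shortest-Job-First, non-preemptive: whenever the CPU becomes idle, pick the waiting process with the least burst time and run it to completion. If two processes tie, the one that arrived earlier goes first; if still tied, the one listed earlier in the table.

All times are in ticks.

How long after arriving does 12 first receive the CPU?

Schedule: | 11 0-1 | 17 1-2 | 10 2-14 | 15 14-15 | 14 15-17 | 12 17-23 | 13 23-32 | 16 32-43 |
Completion: 10=14  11=1  12=23  13=32  14=17  15=15  16=43  17=2
Turnaround (C−A): 10=12  11=1  12=11  13=17  14=3  15=12  16=30  17=2
Response(12) = first start − arrival = 17 − 12 = 5

5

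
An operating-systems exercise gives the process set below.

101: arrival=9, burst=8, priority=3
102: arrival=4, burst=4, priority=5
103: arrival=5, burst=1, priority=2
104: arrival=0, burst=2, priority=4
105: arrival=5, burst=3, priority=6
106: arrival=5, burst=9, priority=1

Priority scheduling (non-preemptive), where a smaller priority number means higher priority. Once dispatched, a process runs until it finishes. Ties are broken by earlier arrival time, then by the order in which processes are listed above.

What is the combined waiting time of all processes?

45

Schedule: | 104 0-2 | idle 2-4 | 102 4-8 | 106 8-17 | 103 17-18 | 101 18-26 | 105 26-29 |
Completion: 101=26  102=8  103=18  104=2  105=29  106=17
Turnaround (C−A): 101=17  102=4  103=13  104=2  105=24  106=12
Waiting = turnaround − burst: 101=9, 102=0, 103=12, 104=0, 105=21, 106=3
Total waiting = 9 + 0 + 12 + 0 + 21 + 3 = 45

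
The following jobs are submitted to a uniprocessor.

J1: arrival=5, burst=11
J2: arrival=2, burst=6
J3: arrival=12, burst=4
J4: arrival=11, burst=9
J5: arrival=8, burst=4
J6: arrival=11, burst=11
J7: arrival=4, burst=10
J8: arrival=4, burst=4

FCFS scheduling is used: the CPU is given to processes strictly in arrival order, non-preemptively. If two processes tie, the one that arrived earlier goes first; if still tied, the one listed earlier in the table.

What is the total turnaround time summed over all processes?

Schedule: | idle 0-2 | J2 2-8 | J7 8-18 | J8 18-22 | J1 22-33 | J5 33-37 | J4 37-46 | J6 46-57 | J3 57-61 |
Completion: J1=33  J2=8  J3=61  J4=46  J5=37  J6=57  J7=18  J8=22
Turnaround = completion − arrival: J1=28, J2=6, J3=49, J4=35, J5=29, J6=46, J7=14, J8=18
Total turnaround = 28 + 6 + 49 + 35 + 29 + 46 + 14 + 18 = 225

225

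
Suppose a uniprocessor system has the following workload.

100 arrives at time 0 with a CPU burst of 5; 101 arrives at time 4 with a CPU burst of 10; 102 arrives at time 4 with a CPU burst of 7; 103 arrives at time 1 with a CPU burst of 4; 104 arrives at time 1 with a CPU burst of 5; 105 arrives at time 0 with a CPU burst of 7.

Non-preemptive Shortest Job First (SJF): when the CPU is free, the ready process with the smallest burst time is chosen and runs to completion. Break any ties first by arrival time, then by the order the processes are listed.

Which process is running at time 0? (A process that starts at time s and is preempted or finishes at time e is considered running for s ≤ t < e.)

100

Gantt: | 100 0-5 | 103 5-9 | 104 9-14 | 105 14-21 | 102 21-28 | 101 28-38 |
Completion: 100=5  101=38  102=28  103=9  104=14  105=21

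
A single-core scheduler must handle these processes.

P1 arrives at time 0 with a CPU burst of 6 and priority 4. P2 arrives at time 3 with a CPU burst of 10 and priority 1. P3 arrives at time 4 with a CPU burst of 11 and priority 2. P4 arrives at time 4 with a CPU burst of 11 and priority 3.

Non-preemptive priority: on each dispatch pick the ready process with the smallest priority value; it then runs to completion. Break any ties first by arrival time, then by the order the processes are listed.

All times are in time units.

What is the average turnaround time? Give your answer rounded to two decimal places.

Gantt: | P1 0-6 | P2 6-16 | P3 16-27 | P4 27-38 |
Completion: P1=6  P2=16  P3=27  P4=38
Turnaround (C−A): P1=6  P2=13  P3=23  P4=34
Turnaround times: P1=6, P2=13, P3=23, P4=34
Average turnaround = (6+13+23+34) / 4 = 76/4 = 19.00

19.00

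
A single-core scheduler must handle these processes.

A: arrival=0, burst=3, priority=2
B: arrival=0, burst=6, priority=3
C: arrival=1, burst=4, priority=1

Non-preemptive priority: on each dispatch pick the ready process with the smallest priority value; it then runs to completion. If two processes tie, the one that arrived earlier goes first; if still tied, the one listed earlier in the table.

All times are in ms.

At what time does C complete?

7

Schedule: | A 0-3 | C 3-7 | B 7-13 |
Completion: A=3  B=13  C=7
Turnaround (C−A): A=3  B=13  C=6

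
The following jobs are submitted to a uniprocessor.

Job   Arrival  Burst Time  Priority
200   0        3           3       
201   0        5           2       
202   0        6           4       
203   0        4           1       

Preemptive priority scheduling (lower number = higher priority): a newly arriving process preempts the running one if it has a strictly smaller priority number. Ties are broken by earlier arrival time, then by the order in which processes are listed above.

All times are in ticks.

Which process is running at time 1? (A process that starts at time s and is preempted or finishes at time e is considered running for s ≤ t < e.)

203

Gantt: | 203 0-4 | 201 4-9 | 200 9-12 | 202 12-18 |
Completion: 200=12  201=9  202=18  203=4
Turnaround (C−A): 200=12  201=9  202=18  203=4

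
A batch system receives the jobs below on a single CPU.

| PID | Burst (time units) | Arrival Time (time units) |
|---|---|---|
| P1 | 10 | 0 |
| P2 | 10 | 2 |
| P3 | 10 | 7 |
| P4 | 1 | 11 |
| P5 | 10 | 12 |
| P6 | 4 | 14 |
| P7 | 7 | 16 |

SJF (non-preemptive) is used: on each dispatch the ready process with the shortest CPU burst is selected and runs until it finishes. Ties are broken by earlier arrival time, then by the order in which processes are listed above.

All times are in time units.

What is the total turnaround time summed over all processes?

Gantt: | P1 0-10 | P2 10-20 | P4 20-21 | P6 21-25 | P7 25-32 | P3 32-42 | P5 42-52 |
Completion: P1=10  P2=20  P3=42  P4=21  P5=52  P6=25  P7=32
Turnaround (C−A): P1=10  P2=18  P3=35  P4=10  P5=40  P6=11  P7=16
Turnaround = completion − arrival: P1=10, P2=18, P3=35, P4=10, P5=40, P6=11, P7=16
Total turnaround = 10 + 18 + 35 + 10 + 40 + 11 + 16 = 140

140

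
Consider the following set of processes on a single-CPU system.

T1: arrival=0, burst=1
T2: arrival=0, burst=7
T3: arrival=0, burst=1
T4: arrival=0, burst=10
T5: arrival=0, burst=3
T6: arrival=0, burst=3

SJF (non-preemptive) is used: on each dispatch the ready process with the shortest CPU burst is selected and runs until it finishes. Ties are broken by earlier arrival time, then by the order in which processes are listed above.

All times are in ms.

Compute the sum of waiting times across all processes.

31

Gantt: | T1 0-1 | T3 1-2 | T5 2-5 | T6 5-8 | T2 8-15 | T4 15-25 |
Completion: T1=1  T2=15  T3=2  T4=25  T5=5  T6=8
Turnaround (C−A): T1=1  T2=15  T3=2  T4=25  T5=5  T6=8
Waiting = turnaround − burst: T1=0, T2=8, T3=1, T4=15, T5=2, T6=5
Total waiting = 0 + 8 + 1 + 15 + 2 + 5 = 31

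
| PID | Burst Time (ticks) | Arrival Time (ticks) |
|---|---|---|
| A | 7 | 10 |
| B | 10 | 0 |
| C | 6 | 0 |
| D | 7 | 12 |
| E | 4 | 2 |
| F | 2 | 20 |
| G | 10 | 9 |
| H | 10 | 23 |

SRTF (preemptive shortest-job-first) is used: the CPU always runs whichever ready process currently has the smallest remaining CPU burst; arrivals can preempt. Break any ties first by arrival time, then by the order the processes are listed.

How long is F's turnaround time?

Schedule: | C 0-6 | E 6-10 | A 10-17 | D 17-20 | F 20-22 | D 22-26 | B 26-36 | G 36-46 | H 46-56 |
Completion: A=17  B=36  C=6  D=26  E=10  F=22  G=46  H=56
Turnaround(F) = completion − arrival = 22 − 20 = 2

2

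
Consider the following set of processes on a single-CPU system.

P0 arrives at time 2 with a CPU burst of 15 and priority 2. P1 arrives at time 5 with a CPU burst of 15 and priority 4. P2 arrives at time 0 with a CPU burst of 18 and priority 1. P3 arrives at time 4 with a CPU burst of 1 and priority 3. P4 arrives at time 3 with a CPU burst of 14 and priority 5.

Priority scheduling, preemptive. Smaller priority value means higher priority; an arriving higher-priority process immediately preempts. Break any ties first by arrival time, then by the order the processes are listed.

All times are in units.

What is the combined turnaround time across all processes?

183

Timeline: | P2 0-18 | P0 18-33 | P3 33-34 | P1 34-49 | P4 49-63 |
Completion: P0=33  P1=49  P2=18  P3=34  P4=63
Turnaround (C−A): P0=31  P1=44  P2=18  P3=30  P4=60
Turnaround = completion − arrival: P0=31, P1=44, P2=18, P3=30, P4=60
Total turnaround = 31 + 44 + 18 + 30 + 60 = 183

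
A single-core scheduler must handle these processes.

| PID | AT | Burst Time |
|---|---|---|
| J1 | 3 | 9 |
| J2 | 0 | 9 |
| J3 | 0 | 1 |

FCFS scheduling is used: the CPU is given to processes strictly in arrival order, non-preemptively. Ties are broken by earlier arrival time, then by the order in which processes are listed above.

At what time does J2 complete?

Gantt: | J2 0-9 | J3 9-10 | J1 10-19 |
Completion: J1=19  J2=9  J3=10
Turnaround (C−A): J1=16  J2=9  J3=10

9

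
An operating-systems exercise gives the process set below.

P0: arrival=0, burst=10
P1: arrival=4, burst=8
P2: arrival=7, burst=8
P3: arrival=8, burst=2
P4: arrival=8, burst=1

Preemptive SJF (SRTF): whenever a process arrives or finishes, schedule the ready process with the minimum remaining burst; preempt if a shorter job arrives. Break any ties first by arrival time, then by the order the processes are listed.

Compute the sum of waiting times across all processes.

27

Timeline: | P0 0-8 | P4 8-9 | P0 9-11 | P3 11-13 | P1 13-21 | P2 21-29 |
Completion: P0=11  P1=21  P2=29  P3=13  P4=9
Waiting = turnaround − burst: P0=1, P1=9, P2=14, P3=3, P4=0
Total waiting = 1 + 9 + 14 + 3 + 0 = 27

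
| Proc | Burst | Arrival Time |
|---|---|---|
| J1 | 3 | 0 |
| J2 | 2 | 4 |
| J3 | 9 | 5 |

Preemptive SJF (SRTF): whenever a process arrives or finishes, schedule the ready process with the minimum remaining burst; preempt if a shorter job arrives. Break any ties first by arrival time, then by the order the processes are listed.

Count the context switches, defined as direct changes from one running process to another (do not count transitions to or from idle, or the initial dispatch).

Schedule: | J1 0-3 | idle 3-4 | J2 4-6 | J3 6-15 |
Completion: J1=3  J2=6  J3=15

1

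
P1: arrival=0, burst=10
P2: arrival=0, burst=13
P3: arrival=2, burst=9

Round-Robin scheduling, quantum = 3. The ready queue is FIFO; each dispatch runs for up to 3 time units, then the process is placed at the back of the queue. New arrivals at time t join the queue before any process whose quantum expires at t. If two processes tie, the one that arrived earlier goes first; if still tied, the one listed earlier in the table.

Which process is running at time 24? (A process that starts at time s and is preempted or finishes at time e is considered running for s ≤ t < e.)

P3

Schedule: | P1 0-3 | P2 3-6 | P3 6-9 | P1 9-12 | P2 12-15 | P3 15-18 | P1 18-21 | P2 21-24 | P3 24-27 | P1 27-28 | P2 28-32 |
Completion: P1=28  P2=32  P3=27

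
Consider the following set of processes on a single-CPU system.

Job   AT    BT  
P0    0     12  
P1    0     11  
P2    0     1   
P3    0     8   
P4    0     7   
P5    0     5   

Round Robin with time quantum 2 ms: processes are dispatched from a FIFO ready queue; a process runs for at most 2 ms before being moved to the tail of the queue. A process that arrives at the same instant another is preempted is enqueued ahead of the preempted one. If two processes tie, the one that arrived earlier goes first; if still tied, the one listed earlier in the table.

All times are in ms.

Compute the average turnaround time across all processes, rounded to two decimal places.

Timeline: | P0 0-2 | P1 2-4 | P2 4-5 | P3 5-7 | P4 7-9 | P5 9-11 | P0 11-13 | P1 13-15 | P3 15-17 | P4 17-19 | P5 19-21 | P0 21-23 | P1 23-25 | P3 25-27 | P4 27-29 | P5 29-30 | P0 30-32 | P1 32-34 | P3 34-36 | P4 36-37 | P0 37-39 | P1 39-41 | P0 41-43 | P1 43-44 |
Completion: P0=43  P1=44  P2=5  P3=36  P4=37  P5=30
Turnaround times: P0=43, P1=44, P2=5, P3=36, P4=37, P5=30
Average turnaround = (43+44+5+36+37+30) / 6 = 195/6 = 32.50

32.50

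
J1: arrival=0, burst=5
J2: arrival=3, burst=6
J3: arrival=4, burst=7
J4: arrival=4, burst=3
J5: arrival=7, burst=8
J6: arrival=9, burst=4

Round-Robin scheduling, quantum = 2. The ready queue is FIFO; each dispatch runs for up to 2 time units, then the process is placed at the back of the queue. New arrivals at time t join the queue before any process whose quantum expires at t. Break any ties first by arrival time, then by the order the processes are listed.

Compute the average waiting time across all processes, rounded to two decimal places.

14.17

Timeline: | J1 0-4 | J2 4-6 | J3 6-8 | J4 8-10 | J1 10-11 | J2 11-13 | J5 13-15 | J3 15-17 | J6 17-19 | J4 19-20 | J2 20-22 | J5 22-24 | J3 24-26 | J6 26-28 | J5 28-30 | J3 30-31 | J5 31-33 |
Completion: J1=11  J2=22  J3=31  J4=20  J5=33  J6=28
Turnaround (C−A): J1=11  J2=19  J3=27  J4=16  J5=26  J6=19
Waiting times: J1=6, J2=13, J3=20, J4=13, J5=18, J6=15
Average waiting = (6+13+20+13+18+15) / 6 = 85/6 = 14.17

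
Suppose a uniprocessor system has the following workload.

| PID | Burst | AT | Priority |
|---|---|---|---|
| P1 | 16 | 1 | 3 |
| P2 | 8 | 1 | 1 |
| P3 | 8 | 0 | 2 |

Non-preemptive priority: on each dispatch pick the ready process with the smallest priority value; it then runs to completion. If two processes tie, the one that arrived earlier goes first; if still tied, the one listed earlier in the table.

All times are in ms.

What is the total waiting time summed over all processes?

22

Gantt: | P3 0-8 | P2 8-16 | P1 16-32 |
Completion: P1=32  P2=16  P3=8
Turnaround (C−A): P1=31  P2=15  P3=8
Waiting = turnaround − burst: P1=15, P2=7, P3=0
Total waiting = 15 + 7 + 0 = 22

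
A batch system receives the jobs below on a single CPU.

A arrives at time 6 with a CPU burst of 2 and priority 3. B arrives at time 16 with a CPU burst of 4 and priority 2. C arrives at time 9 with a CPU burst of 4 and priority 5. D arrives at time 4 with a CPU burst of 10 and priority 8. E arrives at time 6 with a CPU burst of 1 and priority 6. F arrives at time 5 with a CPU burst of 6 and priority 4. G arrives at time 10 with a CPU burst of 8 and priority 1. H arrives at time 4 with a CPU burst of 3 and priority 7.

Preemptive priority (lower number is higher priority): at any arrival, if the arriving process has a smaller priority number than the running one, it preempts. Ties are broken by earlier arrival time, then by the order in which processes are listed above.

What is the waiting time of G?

Timeline: | idle 0-4 | H 4-5 | F 5-6 | A 6-8 | F 8-10 | G 10-18 | B 18-22 | F 22-25 | C 25-29 | E 29-30 | H 30-32 | D 32-42 |
Completion: A=8  B=22  C=29  D=42  E=30  F=25  G=18  H=32
Waiting(G) = turnaround − burst = 8 − 8 = 0

0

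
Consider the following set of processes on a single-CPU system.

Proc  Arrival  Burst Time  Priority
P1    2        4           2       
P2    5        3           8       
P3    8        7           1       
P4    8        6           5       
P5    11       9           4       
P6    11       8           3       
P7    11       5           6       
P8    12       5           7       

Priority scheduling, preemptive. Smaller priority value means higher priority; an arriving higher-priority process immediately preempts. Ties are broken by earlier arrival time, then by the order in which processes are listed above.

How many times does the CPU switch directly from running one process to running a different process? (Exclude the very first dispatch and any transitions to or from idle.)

Schedule: | idle 0-2 | P1 2-6 | P2 6-8 | P3 8-15 | P6 15-23 | P5 23-32 | P4 32-38 | P7 38-43 | P8 43-48 | P2 48-49 |
Completion: P1=6  P2=49  P3=15  P4=38  P5=32  P6=23  P7=43  P8=48
Turnaround (C−A): P1=4  P2=44  P3=7  P4=30  P5=21  P6=12  P7=32  P8=36

8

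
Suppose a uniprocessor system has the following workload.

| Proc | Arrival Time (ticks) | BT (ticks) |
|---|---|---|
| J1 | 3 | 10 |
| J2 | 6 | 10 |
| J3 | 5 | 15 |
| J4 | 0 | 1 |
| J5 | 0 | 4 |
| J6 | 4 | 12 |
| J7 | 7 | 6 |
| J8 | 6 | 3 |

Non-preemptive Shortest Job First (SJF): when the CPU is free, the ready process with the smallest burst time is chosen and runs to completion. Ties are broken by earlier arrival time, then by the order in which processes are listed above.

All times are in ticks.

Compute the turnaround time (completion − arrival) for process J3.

56

Gantt: | J4 0-1 | J5 1-5 | J1 5-15 | J8 15-18 | J7 18-24 | J2 24-34 | J6 34-46 | J3 46-61 |
Completion: J1=15  J2=34  J3=61  J4=1  J5=5  J6=46  J7=24  J8=18
Turnaround(J3) = completion − arrival = 61 − 5 = 56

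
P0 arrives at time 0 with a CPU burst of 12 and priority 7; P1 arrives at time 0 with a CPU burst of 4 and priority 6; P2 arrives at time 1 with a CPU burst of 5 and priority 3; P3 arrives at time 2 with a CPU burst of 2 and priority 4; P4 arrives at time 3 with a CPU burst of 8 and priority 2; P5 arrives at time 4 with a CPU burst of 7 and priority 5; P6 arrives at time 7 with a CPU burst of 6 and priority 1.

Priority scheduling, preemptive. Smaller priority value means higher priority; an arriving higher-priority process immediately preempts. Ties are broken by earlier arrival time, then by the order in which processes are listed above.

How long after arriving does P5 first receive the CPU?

18

Schedule: | P1 0-1 | P2 1-3 | P4 3-7 | P6 7-13 | P4 13-17 | P2 17-20 | P3 20-22 | P5 22-29 | P1 29-32 | P0 32-44 |
Completion: P0=44  P1=32  P2=20  P3=22  P4=17  P5=29  P6=13
Response(P5) = first start − arrival = 22 − 4 = 18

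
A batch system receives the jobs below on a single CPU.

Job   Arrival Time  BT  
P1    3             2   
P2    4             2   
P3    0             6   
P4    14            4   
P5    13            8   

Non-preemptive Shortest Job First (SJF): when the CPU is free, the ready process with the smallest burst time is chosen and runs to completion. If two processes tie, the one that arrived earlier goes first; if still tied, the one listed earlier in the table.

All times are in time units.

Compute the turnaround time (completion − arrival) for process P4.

11

Timeline: | P3 0-6 | P1 6-8 | P2 8-10 | idle 10-13 | P5 13-21 | P4 21-25 |
Completion: P1=8  P2=10  P3=6  P4=25  P5=21
Turnaround(P4) = completion − arrival = 25 − 14 = 11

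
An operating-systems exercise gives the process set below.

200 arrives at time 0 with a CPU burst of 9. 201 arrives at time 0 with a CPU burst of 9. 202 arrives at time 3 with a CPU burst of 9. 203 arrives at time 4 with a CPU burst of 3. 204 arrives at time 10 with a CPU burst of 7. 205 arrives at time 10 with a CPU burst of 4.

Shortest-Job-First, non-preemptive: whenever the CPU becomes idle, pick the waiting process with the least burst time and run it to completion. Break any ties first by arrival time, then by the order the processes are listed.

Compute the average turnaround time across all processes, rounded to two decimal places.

Gantt: | 200 0-9 | 203 9-12 | 205 12-16 | 204 16-23 | 201 23-32 | 202 32-41 |
Completion: 200=9  201=32  202=41  203=12  204=23  205=16
Turnaround (C−A): 200=9  201=32  202=38  203=8  204=13  205=6
Turnaround times: 200=9, 201=32, 202=38, 203=8, 204=13, 205=6
Average turnaround = (9+32+38+8+13+6) / 6 = 106/6 = 17.67

17.67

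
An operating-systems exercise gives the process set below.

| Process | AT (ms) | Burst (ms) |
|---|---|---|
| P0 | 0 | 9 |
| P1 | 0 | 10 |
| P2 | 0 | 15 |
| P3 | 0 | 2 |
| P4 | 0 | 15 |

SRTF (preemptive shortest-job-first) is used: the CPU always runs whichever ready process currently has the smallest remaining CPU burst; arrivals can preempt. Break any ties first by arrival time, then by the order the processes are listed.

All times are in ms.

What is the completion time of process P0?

11

Gantt: | P3 0-2 | P0 2-11 | P1 11-21 | P2 21-36 | P4 36-51 |
Completion: P0=11  P1=21  P2=36  P3=2  P4=51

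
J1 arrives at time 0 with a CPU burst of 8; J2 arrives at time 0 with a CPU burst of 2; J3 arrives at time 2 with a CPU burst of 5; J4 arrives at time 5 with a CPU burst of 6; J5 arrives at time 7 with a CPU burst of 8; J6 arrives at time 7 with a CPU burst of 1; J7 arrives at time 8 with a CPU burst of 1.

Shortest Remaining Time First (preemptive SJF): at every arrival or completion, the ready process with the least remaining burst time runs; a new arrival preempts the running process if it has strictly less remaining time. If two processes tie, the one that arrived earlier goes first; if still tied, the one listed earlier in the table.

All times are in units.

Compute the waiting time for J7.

Timeline: | J2 0-2 | J3 2-7 | J6 7-8 | J7 8-9 | J4 9-15 | J1 15-23 | J5 23-31 |
Completion: J1=23  J2=2  J3=7  J4=15  J5=31  J6=8  J7=9
Waiting(J7) = turnaround − burst = 1 − 1 = 0

0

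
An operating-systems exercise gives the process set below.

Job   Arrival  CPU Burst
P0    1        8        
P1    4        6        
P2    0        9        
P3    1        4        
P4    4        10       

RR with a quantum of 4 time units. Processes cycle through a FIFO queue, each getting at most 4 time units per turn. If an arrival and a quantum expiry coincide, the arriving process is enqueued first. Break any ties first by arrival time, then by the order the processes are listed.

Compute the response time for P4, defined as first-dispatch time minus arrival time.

Gantt: | P2 0-4 | P0 4-8 | P3 8-12 | P1 12-16 | P4 16-20 | P2 20-24 | P0 24-28 | P1 28-30 | P4 30-34 | P2 34-35 | P4 35-37 |
Completion: P0=28  P1=30  P2=35  P3=12  P4=37
Turnaround (C−A): P0=27  P1=26  P2=35  P3=11  P4=33
Response(P4) = first start − arrival = 16 − 4 = 12

12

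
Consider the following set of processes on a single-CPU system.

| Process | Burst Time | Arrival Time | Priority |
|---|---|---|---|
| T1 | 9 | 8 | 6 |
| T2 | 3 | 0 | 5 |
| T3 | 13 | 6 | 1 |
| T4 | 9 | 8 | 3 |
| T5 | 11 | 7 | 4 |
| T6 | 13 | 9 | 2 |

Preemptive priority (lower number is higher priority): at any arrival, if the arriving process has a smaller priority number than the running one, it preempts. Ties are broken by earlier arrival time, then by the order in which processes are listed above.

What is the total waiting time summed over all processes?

Gantt: | T2 0-3 | idle 3-6 | T3 6-19 | T6 19-32 | T4 32-41 | T5 41-52 | T1 52-61 |
Completion: T1=61  T2=3  T3=19  T4=41  T5=52  T6=32
Turnaround (C−A): T1=53  T2=3  T3=13  T4=33  T5=45  T6=23
Waiting = turnaround − burst: T1=44, T2=0, T3=0, T4=24, T5=34, T6=10
Total waiting = 44 + 0 + 0 + 24 + 34 + 10 = 112

112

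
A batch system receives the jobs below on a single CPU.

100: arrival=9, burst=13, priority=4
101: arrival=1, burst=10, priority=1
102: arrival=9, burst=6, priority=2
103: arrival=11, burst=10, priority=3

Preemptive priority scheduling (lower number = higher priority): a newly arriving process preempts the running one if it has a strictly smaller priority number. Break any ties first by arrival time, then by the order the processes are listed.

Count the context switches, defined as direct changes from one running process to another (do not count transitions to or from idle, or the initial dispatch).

3

Gantt: | idle 0-1 | 101 1-11 | 102 11-17 | 103 17-27 | 100 27-40 |
Completion: 100=40  101=11  102=17  103=27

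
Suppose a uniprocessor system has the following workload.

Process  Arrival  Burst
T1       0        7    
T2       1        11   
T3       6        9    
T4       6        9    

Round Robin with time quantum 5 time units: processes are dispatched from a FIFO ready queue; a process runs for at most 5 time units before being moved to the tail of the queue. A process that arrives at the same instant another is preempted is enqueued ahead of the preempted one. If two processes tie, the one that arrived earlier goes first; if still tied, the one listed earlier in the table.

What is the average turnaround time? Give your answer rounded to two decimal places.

25.25

Timeline: | T1 0-5 | T2 5-10 | T1 10-12 | T3 12-17 | T4 17-22 | T2 22-27 | T3 27-31 | T4 31-35 | T2 35-36 |
Completion: T1=12  T2=36  T3=31  T4=35
Turnaround (C−A): T1=12  T2=35  T3=25  T4=29
Turnaround times: T1=12, T2=35, T3=25, T4=29
Average turnaround = (12+35+25+29) / 4 = 101/4 = 25.25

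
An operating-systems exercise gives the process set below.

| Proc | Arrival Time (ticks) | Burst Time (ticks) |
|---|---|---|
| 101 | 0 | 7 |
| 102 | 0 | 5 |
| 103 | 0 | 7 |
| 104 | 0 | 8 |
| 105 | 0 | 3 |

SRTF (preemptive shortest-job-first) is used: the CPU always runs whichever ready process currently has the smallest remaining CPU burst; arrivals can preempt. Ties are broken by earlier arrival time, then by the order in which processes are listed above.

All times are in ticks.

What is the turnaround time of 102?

Gantt: | 105 0-3 | 102 3-8 | 101 8-15 | 103 15-22 | 104 22-30 |
Completion: 101=15  102=8  103=22  104=30  105=3
Turnaround(102) = completion − arrival = 8 − 0 = 8

8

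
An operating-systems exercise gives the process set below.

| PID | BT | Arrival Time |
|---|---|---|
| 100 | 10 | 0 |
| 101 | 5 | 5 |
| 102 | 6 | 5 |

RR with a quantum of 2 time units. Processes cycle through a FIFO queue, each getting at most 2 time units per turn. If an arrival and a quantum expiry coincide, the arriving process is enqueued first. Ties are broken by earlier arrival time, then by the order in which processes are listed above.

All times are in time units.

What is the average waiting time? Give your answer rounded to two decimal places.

Gantt: | 100 0-6 | 101 6-8 | 102 8-10 | 100 10-12 | 101 12-14 | 102 14-16 | 100 16-18 | 101 18-19 | 102 19-21 |
Completion: 100=18  101=19  102=21
Turnaround (C−A): 100=18  101=14  102=16
Waiting times: 100=8, 101=9, 102=10
Average waiting = (8+9+10) / 3 = 27/3 = 9.00

9.00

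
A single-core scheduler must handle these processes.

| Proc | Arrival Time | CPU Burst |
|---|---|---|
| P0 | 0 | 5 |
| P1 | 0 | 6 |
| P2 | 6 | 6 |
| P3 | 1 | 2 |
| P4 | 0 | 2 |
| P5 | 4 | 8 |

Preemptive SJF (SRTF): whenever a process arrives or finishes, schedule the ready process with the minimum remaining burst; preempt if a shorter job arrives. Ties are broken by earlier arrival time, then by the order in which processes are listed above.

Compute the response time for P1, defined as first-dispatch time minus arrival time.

Timeline: | P4 0-2 | P3 2-4 | P0 4-9 | P1 9-15 | P2 15-21 | P5 21-29 |
Completion: P0=9  P1=15  P2=21  P3=4  P4=2  P5=29
Response(P1) = first start − arrival = 9 − 0 = 9

9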